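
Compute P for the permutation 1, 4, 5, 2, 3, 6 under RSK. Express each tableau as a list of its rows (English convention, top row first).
P = [[1, 2, 3, 6], [4, 5]]

Insert 1: appended to row 1. P = [[1]].
Insert 4: appended to row 1. P = [[1, 4]].
Insert 5: appended to row 1. P = [[1, 4, 5]].
Insert 2: 2 bumps 4 from row 1; 4 starts row 2. P = [[1, 2, 5], [4]].
Insert 3: 3 bumps 5 from row 1; 5 appends to row 2. P = [[1, 2, 3], [4, 5]].
Insert 6: appended to row 1. P = [[1, 2, 3, 6], [4, 5]].

So P = [[1, 2, 3, 6], [4, 5]].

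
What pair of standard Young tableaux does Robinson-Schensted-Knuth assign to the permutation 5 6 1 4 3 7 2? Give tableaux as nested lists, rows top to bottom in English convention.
P = [[1, 2, 7], [3, 6], [4], [5]], Q = [[1, 2, 6], [3, 4], [5], [7]]

Insert each entry of the permutation into P by Schensted row insertion, recording in Q the position of each new cell.

After inserting 5: P = [[5]].
After inserting 6: P = [[5, 6]].
After inserting 1: P = [[1, 6], [5]].
After inserting 4: P = [[1, 4], [5, 6]].
After inserting 3: P = [[1, 3], [4, 6], [5]].
After inserting 7: P = [[1, 3, 7], [4, 6], [5]].
After inserting 2: P = [[1, 2, 7], [3, 6], [4], [5]].

So P = [[1, 2, 7], [3, 6], [4], [5]], Q = [[1, 2, 6], [3, 4], [5], [7]].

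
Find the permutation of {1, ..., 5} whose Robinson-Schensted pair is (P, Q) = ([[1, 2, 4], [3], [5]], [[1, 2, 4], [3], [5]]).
1 5 3 4 2

Reverse the RSK construction: for i from n down to 1, find the cell of Q containing i, remove the entry at that cell from P, and reverse-bump it up through P; the value ejected from row 1 is w(i).

Step i=5: Q has 5 at row 3, column 1; remove 5 from row 3 of P and reverse-bump: 5 enters row 2 and ejects 3; 3 enters row 1 and ejects 2. So w(5) = 2. P is now [[1, 3, 4], [5]].
Step i=4: Q has 4 at row 1, column 3; remove that cell from P, ejecting 4. So w(4) = 4. P is now [[1, 3], [5]].
Step i=3: Q has 3 at row 2, column 1; remove 5 from row 2 of P and reverse-bump: 5 enters row 1 and ejects 3. So w(3) = 3. P is now [[1, 5]].
Step i=2: Q has 2 at row 1, column 2; remove that cell from P, ejecting 5. So w(2) = 5. P is now [[1]].
Step i=1: Q has 1 at row 1, column 1; remove that cell from P, ejecting 1. So w(1) = 1. P is now [].

So w = 1 5 3 4 2.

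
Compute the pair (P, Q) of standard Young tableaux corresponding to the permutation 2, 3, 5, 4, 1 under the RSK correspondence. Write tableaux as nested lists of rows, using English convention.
P = [[1, 3, 4], [2], [5]], Q = [[1, 2, 3], [4], [5]]

Insert each entry of the permutation into P by Schensted row insertion, recording in Q the position of each new cell.

After inserting 2: P = [[2]].
After inserting 3: P = [[2, 3]].
After inserting 5: P = [[2, 3, 5]].
After inserting 4: P = [[2, 3, 4], [5]].
After inserting 1: P = [[1, 3, 4], [2], [5]].

So P = [[1, 3, 4], [2], [5]], Q = [[1, 2, 3], [4], [5]].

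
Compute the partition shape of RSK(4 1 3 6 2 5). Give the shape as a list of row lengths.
Row-insert each entry into an empty tableau.

After inserting 4: P = [[4]].
After inserting 1: P = [[1], [4]].
After inserting 3: P = [[1, 3], [4]].
After inserting 6: P = [[1, 3, 6], [4]].
After inserting 2: P = [[1, 2, 6], [3], [4]].
After inserting 5: P = [[1, 2, 5], [3, 6], [4]].

The final insertion tableau P = [[1, 2, 5], [3, 6], [4]] has shape [3, 2, 1].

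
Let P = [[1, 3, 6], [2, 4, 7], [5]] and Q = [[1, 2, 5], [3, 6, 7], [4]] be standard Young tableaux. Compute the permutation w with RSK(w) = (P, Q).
2 5 4 1 7 3 6

Reverse the RSK construction: for i from n down to 1, find the cell of Q containing i, remove the entry at that cell from P, and reverse-bump it up through P; the value ejected from row 1 is w(i).

Step i=7: Q has 7 at row 2, column 3; remove 7 from row 2 of P and reverse-bump: 7 enters row 1 and ejects 6. So w(7) = 6. P is now [[1, 3, 7], [2, 4], [5]].
Step i=6: Q has 6 at row 2, column 2; remove 4 from row 2 of P and reverse-bump: 4 enters row 1 and ejects 3. So w(6) = 3. P is now [[1, 4, 7], [2], [5]].
Step i=5: Q has 5 at row 1, column 3; remove that cell from P, ejecting 7. So w(5) = 7. P is now [[1, 4], [2], [5]].
Step i=4: Q has 4 at row 3, column 1; remove 5 from row 3 of P and reverse-bump: 5 enters row 2 and ejects 2; 2 enters row 1 and ejects 1. So w(4) = 1. P is now [[2, 4], [5]].
Step i=3: Q has 3 at row 2, column 1; remove 5 from row 2 of P and reverse-bump: 5 enters row 1 and ejects 4. So w(3) = 4. P is now [[2, 5]].
Step i=2: Q has 2 at row 1, column 2; remove that cell from P, ejecting 5. So w(2) = 5. P is now [[2]].
Step i=1: Q has 1 at row 1, column 1; remove that cell from P, ejecting 2. So w(1) = 2. P is now [].

So w = 2 5 4 1 7 3 6.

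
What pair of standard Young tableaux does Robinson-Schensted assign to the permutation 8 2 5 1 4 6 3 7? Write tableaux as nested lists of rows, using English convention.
Insert each entry of the permutation into P by Schensted row insertion, recording in Q the position of each new cell.

After inserting 8: P = [[8]].
After inserting 2: P = [[2], [8]].
After inserting 5: P = [[2, 5], [8]].
After inserting 1: P = [[1, 5], [2], [8]].
After inserting 4: P = [[1, 4], [2, 5], [8]].
After inserting 6: P = [[1, 4, 6], [2, 5], [8]].
After inserting 3: P = [[1, 3, 6], [2, 4], [5], [8]].
After inserting 7: P = [[1, 3, 6, 7], [2, 4], [5], [8]].

So P = [[1, 3, 6, 7], [2, 4], [5], [8]], Q = [[1, 3, 6, 8], [2, 5], [4], [7]].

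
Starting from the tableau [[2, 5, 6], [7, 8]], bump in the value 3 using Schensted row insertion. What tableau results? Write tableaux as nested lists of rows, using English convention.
In row 1, 3 replaces 5 (the leftmost entry greater than 3); 5 is bumped to row 2. In row 2, 5 replaces 7 (the leftmost entry greater than 5); 7 is bumped to row 3. 7 starts a new row 3. The new tableau is [[2, 3, 6], [5, 8], [7]].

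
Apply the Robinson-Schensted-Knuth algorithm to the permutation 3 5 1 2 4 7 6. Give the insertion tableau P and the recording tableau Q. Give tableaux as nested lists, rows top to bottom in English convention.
Insert each entry of the permutation into P by Schensted row insertion, recording in Q the position of each new cell.

Insert 3: appended to row 1. P = [[3]].
Insert 5: appended to row 1. P = [[3, 5]].
Insert 1: 1 bumps 3 from row 1; 3 starts row 2. P = [[1, 5], [3]].
Insert 2: 2 bumps 5 from row 1; 5 appends to row 2. P = [[1, 2], [3, 5]].
Insert 4: appended to row 1. P = [[1, 2, 4], [3, 5]].
Insert 7: appended to row 1. P = [[1, 2, 4, 7], [3, 5]].
Insert 6: 6 bumps 7 from row 1; 7 appends to row 2. P = [[1, 2, 4, 6], [3, 5, 7]].

So P = [[1, 2, 4, 6], [3, 5, 7]], Q = [[1, 2, 5, 6], [3, 4, 7]].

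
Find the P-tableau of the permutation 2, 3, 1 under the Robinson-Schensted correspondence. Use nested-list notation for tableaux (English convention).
After inserting 2: P = [[2]].
After inserting 3: P = [[2, 3]].
After inserting 1: P = [[1, 3], [2]].

So P = [[1, 3], [2]].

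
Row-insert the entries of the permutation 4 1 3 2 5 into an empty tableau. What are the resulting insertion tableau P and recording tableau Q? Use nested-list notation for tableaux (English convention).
Insert each entry of the permutation into P by Schensted row insertion, recording in Q the position of each new cell.

Insert 4: appended to row 1. P = [[4]].
Insert 1: 1 bumps 4 from row 1; 4 starts row 2. P = [[1], [4]].
Insert 3: appended to row 1. P = [[1, 3], [4]].
Insert 2: 2 bumps 3 from row 1; 3 bumps 4 from row 2; 4 starts row 3. P = [[1, 2], [3], [4]].
Insert 5: appended to row 1. P = [[1, 2, 5], [3], [4]].

So P = [[1, 2, 5], [3], [4]], Q = [[1, 3, 5], [2], [4]].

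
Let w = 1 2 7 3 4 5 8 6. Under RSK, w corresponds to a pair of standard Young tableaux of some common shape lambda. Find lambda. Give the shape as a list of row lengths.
Row-insert each entry into an empty tableau.

After inserting 1: P = [[1]].
After inserting 2: P = [[1, 2]].
After inserting 7: P = [[1, 2, 7]].
After inserting 3: P = [[1, 2, 3], [7]].
After inserting 4: P = [[1, 2, 3, 4], [7]].
After inserting 5: P = [[1, 2, 3, 4, 5], [7]].
After inserting 8: P = [[1, 2, 3, 4, 5, 8], [7]].
After inserting 6: P = [[1, 2, 3, 4, 5, 6], [7, 8]].

The final insertion tableau P = [[1, 2, 3, 4, 5, 6], [7, 8]] has shape [6, 2].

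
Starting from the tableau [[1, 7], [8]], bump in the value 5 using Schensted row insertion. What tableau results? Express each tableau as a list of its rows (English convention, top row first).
In row 1, 5 replaces 7 (the leftmost entry greater than 5); 7 is bumped to row 2. In row 2, 7 replaces 8 (the leftmost entry greater than 7); 8 is bumped to row 3. 8 starts a new row 3. The new tableau is [[1, 5], [7], [8]].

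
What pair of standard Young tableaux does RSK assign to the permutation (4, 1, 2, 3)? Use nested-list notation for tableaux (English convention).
Insert each entry of the permutation into P by Schensted row insertion, recording in Q the position of each new cell.

Insert 4: appended to row 1. P = [[4]], Q = [[1]].
Insert 1: 1 bumps 4 from row 1; 4 starts row 2. P = [[1], [4]], Q = [[1], [2]].
Insert 2: appended to row 1. P = [[1, 2], [4]], Q = [[1, 3], [2]].
Insert 3: appended to row 1. P = [[1, 2, 3], [4]], Q = [[1, 3, 4], [2]].

So P = [[1, 2, 3], [4]], Q = [[1, 3, 4], [2]].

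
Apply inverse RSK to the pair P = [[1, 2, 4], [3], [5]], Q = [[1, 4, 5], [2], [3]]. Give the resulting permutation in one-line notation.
Reverse the RSK construction: for i from n down to 1, find the cell of Q containing i, remove the entry at that cell from P, and reverse-bump it up through P; the value ejected from row 1 is w(i).

Step i=5: Q has 5 at row 1, column 3; remove that cell from P, ejecting 4. So w(5) = 4. P is now [[1, 2], [3], [5]].
Step i=4: Q has 4 at row 1, column 2; remove that cell from P, ejecting 2. So w(4) = 2. P is now [[1], [3], [5]].
Step i=3: Q has 3 at row 3, column 1; remove 5 from row 3 of P and reverse-bump: 5 enters row 2 and ejects 3; 3 enters row 1 and ejects 1. So w(3) = 1. P is now [[3], [5]].
Step i=2: Q has 2 at row 2, column 1; remove 5 from row 2 of P and reverse-bump: 5 enters row 1 and ejects 3. So w(2) = 3. P is now [[5]].
Step i=1: Q has 1 at row 1, column 1; remove that cell from P, ejecting 5. So w(1) = 5. P is now [].

So w = 5 3 1 2 4.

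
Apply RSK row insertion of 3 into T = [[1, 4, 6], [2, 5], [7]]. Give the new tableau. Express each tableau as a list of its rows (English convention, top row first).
[[1, 3, 6], [2, 4], [5], [7]]

In row 1, 3 replaces 4 (the leftmost entry greater than 3); 4 is bumped to row 2. In row 2, 4 replaces 5 (the leftmost entry greater than 4); 5 is bumped to row 3. In row 3, 5 replaces 7 (the leftmost entry greater than 5); 7 is bumped to row 4. 7 starts a new row 4. The new tableau is [[1, 3, 6], [2, 4], [5], [7]].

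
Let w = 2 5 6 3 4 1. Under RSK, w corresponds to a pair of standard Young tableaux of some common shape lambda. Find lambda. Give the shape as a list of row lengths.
[3, 2, 1]

Row-insert each entry into an empty tableau.

After inserting 2: P = [[2]].
After inserting 5: P = [[2, 5]].
After inserting 6: P = [[2, 5, 6]].
After inserting 3: P = [[2, 3, 6], [5]].
After inserting 4: P = [[2, 3, 4], [5, 6]].
After inserting 1: P = [[1, 3, 4], [2, 6], [5]].

The final insertion tableau P = [[1, 3, 4], [2, 6], [5]] has shape [3, 2, 1].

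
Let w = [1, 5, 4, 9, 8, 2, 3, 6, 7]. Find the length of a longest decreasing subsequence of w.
3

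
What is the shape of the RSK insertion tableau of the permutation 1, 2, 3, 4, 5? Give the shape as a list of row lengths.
Row-insert each entry into an empty tableau.

After inserting 1: P = [[1]].
After inserting 2: P = [[1, 2]].
After inserting 3: P = [[1, 2, 3]].
After inserting 4: P = [[1, 2, 3, 4]].
After inserting 5: P = [[1, 2, 3, 4, 5]].

The final insertion tableau P = [[1, 2, 3, 4, 5]] has shape [5].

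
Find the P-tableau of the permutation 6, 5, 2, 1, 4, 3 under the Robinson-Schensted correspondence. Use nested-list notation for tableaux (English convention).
P = [[1, 3], [2, 4], [5], [6]]

After inserting 6: P = [[6]].
After inserting 5: P = [[5], [6]].
After inserting 2: P = [[2], [5], [6]].
After inserting 1: P = [[1], [2], [5], [6]].
After inserting 4: P = [[1, 4], [2], [5], [6]].
After inserting 3: P = [[1, 3], [2, 4], [5], [6]].

So P = [[1, 3], [2, 4], [5], [6]].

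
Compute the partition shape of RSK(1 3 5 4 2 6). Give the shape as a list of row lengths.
Row-insert each entry into an empty tableau.

After inserting 1: P = [[1]].
After inserting 3: P = [[1, 3]].
After inserting 5: P = [[1, 3, 5]].
After inserting 4: P = [[1, 3, 4], [5]].
After inserting 2: P = [[1, 2, 4], [3], [5]].
After inserting 6: P = [[1, 2, 4, 6], [3], [5]].

The final insertion tableau P = [[1, 2, 4, 6], [3], [5]] has shape [4, 1, 1].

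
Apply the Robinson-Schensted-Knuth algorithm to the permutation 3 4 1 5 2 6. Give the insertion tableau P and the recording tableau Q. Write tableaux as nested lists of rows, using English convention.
P = [[1, 2, 5, 6], [3, 4]], Q = [[1, 2, 4, 6], [3, 5]]

Insert each entry of the permutation into P by Schensted row insertion, recording in Q the position of each new cell.

Insert 3: appended to row 1. P = [[3]].
Insert 4: appended to row 1. P = [[3, 4]].
Insert 1: 1 bumps 3 from row 1; 3 starts row 2. P = [[1, 4], [3]].
Insert 5: appended to row 1. P = [[1, 4, 5], [3]].
Insert 2: 2 bumps 4 from row 1; 4 appends to row 2. P = [[1, 2, 5], [3, 4]].
Insert 6: appended to row 1. P = [[1, 2, 5, 6], [3, 4]].

So P = [[1, 2, 5, 6], [3, 4]], Q = [[1, 2, 4, 6], [3, 5]].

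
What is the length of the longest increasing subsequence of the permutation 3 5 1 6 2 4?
3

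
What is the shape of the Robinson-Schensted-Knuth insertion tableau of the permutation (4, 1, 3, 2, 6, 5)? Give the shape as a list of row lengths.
RSK row insertion gives P = [[1, 2, 5], [3, 6], [4]], which has shape [3, 2, 1].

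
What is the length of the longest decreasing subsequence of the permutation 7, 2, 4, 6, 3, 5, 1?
4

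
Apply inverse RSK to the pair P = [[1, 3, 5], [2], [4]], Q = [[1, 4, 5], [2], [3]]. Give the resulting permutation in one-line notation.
Reverse the RSK construction: for i from n down to 1, find the cell of Q containing i, remove the entry at that cell from P, and reverse-bump it up through P; the value ejected from row 1 is w(i).

Step i=5: Q has 5 at row 1, column 3; remove that cell from P, ejecting 5. So w(5) = 5. P is now [[1, 3], [2], [4]].
Step i=4: Q has 4 at row 1, column 2; remove that cell from P, ejecting 3. So w(4) = 3. P is now [[1], [2], [4]].
Step i=3: Q has 3 at row 3, column 1; remove 4 from row 3 of P and reverse-bump: 4 enters row 2 and ejects 2; 2 enters row 1 and ejects 1. So w(3) = 1. P is now [[2], [4]].
Step i=2: Q has 2 at row 2, column 1; remove 4 from row 2 of P and reverse-bump: 4 enters row 1 and ejects 2. So w(2) = 2. P is now [[4]].
Step i=1: Q has 1 at row 1, column 1; remove that cell from P, ejecting 4. So w(1) = 4. P is now [].

So w = 4 2 1 3 5.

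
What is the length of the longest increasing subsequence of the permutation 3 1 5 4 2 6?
3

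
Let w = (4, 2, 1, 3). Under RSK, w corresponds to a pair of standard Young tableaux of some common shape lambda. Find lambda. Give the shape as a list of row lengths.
RSK row insertion gives P = [[1, 3], [2], [4]], which has shape [2, 1, 1].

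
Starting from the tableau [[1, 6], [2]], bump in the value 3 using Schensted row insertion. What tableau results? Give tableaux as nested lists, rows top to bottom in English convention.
[[1, 3], [2, 6]]

In row 1, 3 replaces 6 (the leftmost entry greater than 3); 6 is bumped to row 2. 6 is appended to row 2. The new tableau is [[1, 3], [2, 6]].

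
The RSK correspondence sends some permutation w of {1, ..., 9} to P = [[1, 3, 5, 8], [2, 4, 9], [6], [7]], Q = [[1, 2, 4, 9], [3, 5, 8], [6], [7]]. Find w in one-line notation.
Reverse the RSK construction: for i from n down to 1, find the cell of Q containing i, remove the entry at that cell from P, and reverse-bump it up through P; the value ejected from row 1 is w(i).

Step i=9: Q has 9 at row 1, column 4; remove that cell from P, ejecting 8. So w(9) = 8. P is now [[1, 3, 5], [2, 4, 9], [6], [7]].
Step i=8: Q has 8 at row 2, column 3; remove 9 from row 2 of P and reverse-bump: 9 enters row 1 and ejects 5. So w(8) = 5. P is now [[1, 3, 9], [2, 4], [6], [7]].
Step i=7: Q has 7 at row 4, column 1; remove 7 from row 4 of P and reverse-bump: 7 enters row 3 and ejects 6; 6 enters row 2 and ejects 4; 4 enters row 1 and ejects 3. So w(7) = 3. P is now [[1, 4, 9], [2, 6], [7]].
Step i=6: Q has 6 at row 3, column 1; remove 7 from row 3 of P and reverse-bump: 7 enters row 2 and ejects 6; 6 enters row 1 and ejects 4. So w(6) = 4. P is now [[1, 6, 9], [2, 7]].
Step i=5: Q has 5 at row 2, column 2; remove 7 from row 2 of P and reverse-bump: 7 enters row 1 and ejects 6. So w(5) = 6. P is now [[1, 7, 9], [2]].
Step i=4: Q has 4 at row 1, column 3; remove that cell from P, ejecting 9. So w(4) = 9. P is now [[1, 7], [2]].
Step i=3: Q has 3 at row 2, column 1; remove 2 from row 2 of P and reverse-bump: 2 enters row 1 and ejects 1. So w(3) = 1. P is now [[2, 7]].
Step i=2: Q has 2 at row 1, column 2; remove that cell from P, ejecting 7. So w(2) = 7. P is now [[2]].
Step i=1: Q has 1 at row 1, column 1; remove that cell from P, ejecting 2. So w(1) = 2. P is now [].

So w = 2 7 1 9 6 4 3 5 8.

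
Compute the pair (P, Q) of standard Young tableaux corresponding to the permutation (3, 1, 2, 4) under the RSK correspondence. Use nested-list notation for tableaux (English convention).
Insert each entry of the permutation into P by Schensted row insertion, recording in Q the position of each new cell.

Insert 3: appended to row 1. P = [[3]].
Insert 1: 1 bumps 3 from row 1; 3 starts row 2. P = [[1], [3]].
Insert 2: appended to row 1. P = [[1, 2], [3]].
Insert 4: appended to row 1. P = [[1, 2, 4], [3]].

So P = [[1, 2, 4], [3]], Q = [[1, 3, 4], [2]].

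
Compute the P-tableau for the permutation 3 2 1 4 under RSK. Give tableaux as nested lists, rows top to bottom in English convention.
P = [[1, 4], [2], [3]]

Insert 3: appended to row 1. P = [[3]].
Insert 2: 2 bumps 3 from row 1; 3 starts row 2. P = [[2], [3]].
Insert 1: 1 bumps 2 from row 1; 2 bumps 3 from row 2; 3 starts row 3. P = [[1], [2], [3]].
Insert 4: appended to row 1. P = [[1, 4], [2], [3]].

So P = [[1, 4], [2], [3]].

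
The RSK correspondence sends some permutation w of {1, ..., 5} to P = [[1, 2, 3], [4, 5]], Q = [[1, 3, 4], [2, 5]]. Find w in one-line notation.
4 1 2 5 3

Reverse the RSK construction: for i from n down to 1, find the cell of Q containing i, remove the entry at that cell from P, and reverse-bump it up through P; the value ejected from row 1 is w(i).

Step i=5: Q has 5 at row 2, column 2; remove 5 from row 2 of P and reverse-bump: 5 enters row 1 and ejects 3. So w(5) = 3. P is now [[1, 2, 5], [4]].
Step i=4: Q has 4 at row 1, column 3; remove that cell from P, ejecting 5. So w(4) = 5. P is now [[1, 2], [4]].
Step i=3: Q has 3 at row 1, column 2; remove that cell from P, ejecting 2. So w(3) = 2. P is now [[1], [4]].
Step i=2: Q has 2 at row 2, column 1; remove 4 from row 2 of P and reverse-bump: 4 enters row 1 and ejects 1. So w(2) = 1. P is now [[4]].
Step i=1: Q has 1 at row 1, column 1; remove that cell from P, ejecting 4. So w(1) = 4. P is now [].

So w = 4 1 2 5 3.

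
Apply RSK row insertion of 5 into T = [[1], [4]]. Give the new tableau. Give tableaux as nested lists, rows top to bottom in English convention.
[[1, 5], [4]]

5 is larger than every entry of row 1, so it is appended to row 1. The new tableau is [[1, 5], [4]].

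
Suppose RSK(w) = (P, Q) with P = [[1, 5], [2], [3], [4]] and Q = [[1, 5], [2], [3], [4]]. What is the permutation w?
Reverse the RSK construction: for i from n down to 1, find the cell of Q containing i, remove the entry at that cell from P, and reverse-bump it up through P; the value ejected from row 1 is w(i).

Step i=5: Q has 5 at row 1, column 2; remove that cell from P, ejecting 5. So w(5) = 5. P is now [[1], [2], [3], [4]].
Step i=4: Q has 4 at row 4, column 1; remove 4 from row 4 of P and reverse-bump: 4 enters row 3 and ejects 3; 3 enters row 2 and ejects 2; 2 enters row 1 and ejects 1. So w(4) = 1. P is now [[2], [3], [4]].
Step i=3: Q has 3 at row 3, column 1; remove 4 from row 3 of P and reverse-bump: 4 enters row 2 and ejects 3; 3 enters row 1 and ejects 2. So w(3) = 2. P is now [[3], [4]].
Step i=2: Q has 2 at row 2, column 1; remove 4 from row 2 of P and reverse-bump: 4 enters row 1 and ejects 3. So w(2) = 3. P is now [[4]].
Step i=1: Q has 1 at row 1, column 1; remove that cell from P, ejecting 4. So w(1) = 4. P is now [].

So w = 4 3 2 1 5.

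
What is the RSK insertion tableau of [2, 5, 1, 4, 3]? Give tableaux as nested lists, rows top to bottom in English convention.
P = [[1, 3], [2, 4], [5]]

Insert 2: appended to row 1. P = [[2]].
Insert 5: appended to row 1. P = [[2, 5]].
Insert 1: 1 bumps 2 from row 1; 2 starts row 2. P = [[1, 5], [2]].
Insert 4: 4 bumps 5 from row 1; 5 appends to row 2. P = [[1, 4], [2, 5]].
Insert 3: 3 bumps 4 from row 1; 4 bumps 5 from row 2; 5 starts row 3. P = [[1, 3], [2, 4], [5]].

So P = [[1, 3], [2, 4], [5]].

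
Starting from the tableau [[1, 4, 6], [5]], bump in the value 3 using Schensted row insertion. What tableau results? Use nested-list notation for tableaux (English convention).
In row 1, 3 replaces 4 (the leftmost entry greater than 3); 4 is bumped to row 2. In row 2, 4 replaces 5 (the leftmost entry greater than 4); 5 is bumped to row 3. 5 starts a new row 3. The new tableau is [[1, 3, 6], [4], [5]].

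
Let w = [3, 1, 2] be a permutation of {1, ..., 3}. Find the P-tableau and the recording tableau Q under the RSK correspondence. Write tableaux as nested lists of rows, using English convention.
P = [[1, 2], [3]], Q = [[1, 3], [2]]

Insert each entry of the permutation into P by Schensted row insertion, recording in Q the position of each new cell.

Insert 3: appended to row 1. P = [[3]].
Insert 1: 1 bumps 3 from row 1; 3 starts row 2. P = [[1], [3]].
Insert 2: appended to row 1. P = [[1, 2], [3]].

So P = [[1, 2], [3]], Q = [[1, 3], [2]].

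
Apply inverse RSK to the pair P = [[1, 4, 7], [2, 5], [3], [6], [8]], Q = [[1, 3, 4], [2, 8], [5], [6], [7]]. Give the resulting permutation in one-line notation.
Reverse the RSK construction: for i from n down to 1, find the cell of Q containing i, remove the entry at that cell from P, and reverse-bump it up through P; the value ejected from row 1 is w(i).

Step i=8: Q has 8 at row 2, column 2; remove 5 from row 2 of P and reverse-bump: 5 enters row 1 and ejects 4. So w(8) = 4. P is now [[1, 5, 7], [2], [3], [6], [8]].
Step i=7: Q has 7 at row 5, column 1; remove 8 from row 5 of P and reverse-bump: 8 enters row 4 and ejects 6; 6 enters row 3 and ejects 3; 3 enters row 2 and ejects 2; 2 enters row 1 and ejects 1. So w(7) = 1. P is now [[2, 5, 7], [3], [6], [8]].
Step i=6: Q has 6 at row 4, column 1; remove 8 from row 4 of P and reverse-bump: 8 enters row 3 and ejects 6; 6 enters row 2 and ejects 3; 3 enters row 1 and ejects 2. So w(6) = 2. P is now [[3, 5, 7], [6], [8]].
Step i=5: Q has 5 at row 3, column 1; remove 8 from row 3 of P and reverse-bump: 8 enters row 2 and ejects 6; 6 enters row 1 and ejects 5. So w(5) = 5. P is now [[3, 6, 7], [8]].
Step i=4: Q has 4 at row 1, column 3; remove that cell from P, ejecting 7. So w(4) = 7. P is now [[3, 6], [8]].
Step i=3: Q has 3 at row 1, column 2; remove that cell from P, ejecting 6. So w(3) = 6. P is now [[3], [8]].
Step i=2: Q has 2 at row 2, column 1; remove 8 from row 2 of P and reverse-bump: 8 enters row 1 and ejects 3. So w(2) = 3. P is now [[8]].
Step i=1: Q has 1 at row 1, column 1; remove that cell from P, ejecting 8. So w(1) = 8. P is now [].

So w = 8 3 6 7 5 2 1 4.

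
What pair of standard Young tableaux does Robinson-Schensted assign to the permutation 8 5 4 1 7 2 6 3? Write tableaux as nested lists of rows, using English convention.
P = [[1, 2, 3], [4, 6], [5, 7], [8]], Q = [[1, 5, 7], [2, 6], [3, 8], [4]]

Insert each entry of the permutation into P by Schensted row insertion, recording in Q the position of each new cell.

Insert 8: appended to row 1. P = [[8]], Q = [[1]].
Insert 5: 5 bumps 8 from row 1; 8 starts row 2. P = [[5], [8]], Q = [[1], [2]].
Insert 4: 4 bumps 5 from row 1; 5 bumps 8 from row 2; 8 starts row 3. P = [[4], [5], [8]], Q = [[1], [2], [3]].
Insert 1: 1 bumps 4 from row 1; 4 bumps 5 from row 2; 5 bumps 8 from row 3; 8 starts row 4. P = [[1], [4], [5], [8]], Q = [[1], [2], [3], [4]].
Insert 7: appended to row 1. P = [[1, 7], [4], [5], [8]], Q = [[1, 5], [2], [3], [4]].
Insert 2: 2 bumps 7 from row 1; 7 appends to row 2. P = [[1, 2], [4, 7], [5], [8]], Q = [[1, 5], [2, 6], [3], [4]].
Insert 6: appended to row 1. P = [[1, 2, 6], [4, 7], [5], [8]], Q = [[1, 5, 7], [2, 6], [3], [4]].
Insert 3: 3 bumps 6 from row 1; 6 bumps 7 from row 2; 7 appends to row 3. P = [[1, 2, 3], [4, 6], [5, 7], [8]], Q = [[1, 5, 7], [2, 6], [3, 8], [4]].

So P = [[1, 2, 3], [4, 6], [5, 7], [8]], Q = [[1, 5, 7], [2, 6], [3, 8], [4]].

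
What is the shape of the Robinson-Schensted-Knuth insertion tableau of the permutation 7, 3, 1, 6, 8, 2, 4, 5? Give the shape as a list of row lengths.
[4, 3, 1]

Row-insert each entry into an empty tableau.

After inserting 7: P = [[7]].
After inserting 3: P = [[3], [7]].
After inserting 1: P = [[1], [3], [7]].
After inserting 6: P = [[1, 6], [3], [7]].
After inserting 8: P = [[1, 6, 8], [3], [7]].
After inserting 2: P = [[1, 2, 8], [3, 6], [7]].
After inserting 4: P = [[1, 2, 4], [3, 6, 8], [7]].
After inserting 5: P = [[1, 2, 4, 5], [3, 6, 8], [7]].

The final insertion tableau P = [[1, 2, 4, 5], [3, 6, 8], [7]] has shape [4, 3, 1].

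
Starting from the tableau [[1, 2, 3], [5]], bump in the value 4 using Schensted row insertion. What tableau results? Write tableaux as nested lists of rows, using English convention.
[[1, 2, 3, 4], [5]]

4 is larger than every entry of row 1, so it is appended to row 1. The new tableau is [[1, 2, 3, 4], [5]].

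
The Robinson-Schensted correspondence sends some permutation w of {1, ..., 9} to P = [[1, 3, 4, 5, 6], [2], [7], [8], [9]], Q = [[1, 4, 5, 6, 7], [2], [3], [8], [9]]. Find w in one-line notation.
Reverse the RSK construction: for i from n down to 1, find the cell of Q containing i, remove the entry at that cell from P, and reverse-bump it up through P; the value ejected from row 1 is w(i).

Step i=9: Q has 9 at row 5, column 1; remove 9 from row 5 of P and reverse-bump: 9 enters row 4 and ejects 8; 8 enters row 3 and ejects 7; 7 enters row 2 and ejects 2; 2 enters row 1 and ejects 1. So w(9) = 1. P is now [[2, 3, 4, 5, 6], [7], [8], [9]].
Step i=8: Q has 8 at row 4, column 1; remove 9 from row 4 of P and reverse-bump: 9 enters row 3 and ejects 8; 8 enters row 2 and ejects 7; 7 enters row 1 and ejects 6. So w(8) = 6. P is now [[2, 3, 4, 5, 7], [8], [9]].
Step i=7: Q has 7 at row 1, column 5; remove that cell from P, ejecting 7. So w(7) = 7. P is now [[2, 3, 4, 5], [8], [9]].
Step i=6: Q has 6 at row 1, column 4; remove that cell from P, ejecting 5. So w(6) = 5. P is now [[2, 3, 4], [8], [9]].
Step i=5: Q has 5 at row 1, column 3; remove that cell from P, ejecting 4. So w(5) = 4. P is now [[2, 3], [8], [9]].
Step i=4: Q has 4 at row 1, column 2; remove that cell from P, ejecting 3. So w(4) = 3. P is now [[2], [8], [9]].
Step i=3: Q has 3 at row 3, column 1; remove 9 from row 3 of P and reverse-bump: 9 enters row 2 and ejects 8; 8 enters row 1 and ejects 2. So w(3) = 2. P is now [[8], [9]].
Step i=2: Q has 2 at row 2, column 1; remove 9 from row 2 of P and reverse-bump: 9 enters row 1 and ejects 8. So w(2) = 8. P is now [[9]].
Step i=1: Q has 1 at row 1, column 1; remove that cell from P, ejecting 9. So w(1) = 9. P is now [].

So w = 9 8 2 3 4 5 7 6 1.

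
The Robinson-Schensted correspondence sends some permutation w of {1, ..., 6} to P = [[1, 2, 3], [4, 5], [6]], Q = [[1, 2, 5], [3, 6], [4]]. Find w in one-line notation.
Reverse the RSK construction: for i from n down to 1, find the cell of Q containing i, remove the entry at that cell from P, and reverse-bump it up through P; the value ejected from row 1 is w(i).

Step i=6: Q has 6 at row 2, column 2; remove 5 from row 2 of P and reverse-bump: 5 enters row 1 and ejects 3. So w(6) = 3. P is now [[1, 2, 5], [4], [6]].
Step i=5: Q has 5 at row 1, column 3; remove that cell from P, ejecting 5. So w(5) = 5. P is now [[1, 2], [4], [6]].
Step i=4: Q has 4 at row 3, column 1; remove 6 from row 3 of P and reverse-bump: 6 enters row 2 and ejects 4; 4 enters row 1 and ejects 2. So w(4) = 2. P is now [[1, 4], [6]].
Step i=3: Q has 3 at row 2, column 1; remove 6 from row 2 of P and reverse-bump: 6 enters row 1 and ejects 4. So w(3) = 4. P is now [[1, 6]].
Step i=2: Q has 2 at row 1, column 2; remove that cell from P, ejecting 6. So w(2) = 6. P is now [[1]].
Step i=1: Q has 1 at row 1, column 1; remove that cell from P, ejecting 1. So w(1) = 1. P is now [].

So w = 1 6 4 2 5 3.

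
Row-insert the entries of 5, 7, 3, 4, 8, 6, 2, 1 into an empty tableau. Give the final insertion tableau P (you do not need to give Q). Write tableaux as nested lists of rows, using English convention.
Insert 5: appended to row 1. P = [[5]].
Insert 7: appended to row 1. P = [[5, 7]].
Insert 3: 3 bumps 5 from row 1; 5 starts row 2. P = [[3, 7], [5]].
Insert 4: 4 bumps 7 from row 1; 7 appends to row 2. P = [[3, 4], [5, 7]].
Insert 8: appended to row 1. P = [[3, 4, 8], [5, 7]].
Insert 6: 6 bumps 8 from row 1; 8 appends to row 2. P = [[3, 4, 6], [5, 7, 8]].
Insert 2: 2 bumps 3 from row 1; 3 bumps 5 from row 2; 5 starts row 3. P = [[2, 4, 6], [3, 7, 8], [5]].
Insert 1: 1 bumps 2 from row 1; 2 bumps 3 from row 2; 3 bumps 5 from row 3; 5 starts row 4. P = [[1, 4, 6], [2, 7, 8], [3], [5]].

So P = [[1, 4, 6], [2, 7, 8], [3], [5]].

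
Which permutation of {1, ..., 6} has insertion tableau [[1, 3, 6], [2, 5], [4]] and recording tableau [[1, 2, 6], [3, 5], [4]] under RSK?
4 5 2 1 3 6

Reverse RSK: for i = n, n-1, ..., 1, locate i in Q, remove the corresponding corner cell from P, and reverse-bump its entry up through P; the value ejected from row 1 is w(i).

So w = 4 5 2 1 3 6.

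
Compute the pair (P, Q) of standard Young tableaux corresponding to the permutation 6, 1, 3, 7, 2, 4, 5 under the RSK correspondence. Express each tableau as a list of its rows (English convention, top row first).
Insert each entry of the permutation into P by Schensted row insertion, recording in Q the position of each new cell.

After inserting 6: P = [[6]].
After inserting 1: P = [[1], [6]].
After inserting 3: P = [[1, 3], [6]].
After inserting 7: P = [[1, 3, 7], [6]].
After inserting 2: P = [[1, 2, 7], [3], [6]].
After inserting 4: P = [[1, 2, 4], [3, 7], [6]].
After inserting 5: P = [[1, 2, 4, 5], [3, 7], [6]].

So P = [[1, 2, 4, 5], [3, 7], [6]], Q = [[1, 3, 4, 7], [2, 6], [5]].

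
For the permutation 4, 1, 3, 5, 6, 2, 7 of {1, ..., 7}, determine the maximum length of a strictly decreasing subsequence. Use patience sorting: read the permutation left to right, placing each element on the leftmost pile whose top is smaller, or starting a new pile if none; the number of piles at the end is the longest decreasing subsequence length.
3

4: new pile. tops = [4]
1: new pile. tops = [4, 1]
3: onto pile 2 (replacing 1). tops = [4, 3]
5: onto pile 1 (replacing 4). tops = [5, 3]
6: onto pile 1 (replacing 5). tops = [6, 3]
2: new pile. tops = [6, 3, 2]
7: onto pile 1 (replacing 6). tops = [7, 3, 2]

3 piles, so the longest decreasing subsequence has length 3.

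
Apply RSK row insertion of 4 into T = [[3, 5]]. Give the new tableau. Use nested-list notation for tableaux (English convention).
[[3, 4], [5]]

In row 1, 4 replaces 5 (the leftmost entry greater than 4); 5 is bumped to row 2. 5 starts a new row 2. The new tableau is [[3, 4], [5]].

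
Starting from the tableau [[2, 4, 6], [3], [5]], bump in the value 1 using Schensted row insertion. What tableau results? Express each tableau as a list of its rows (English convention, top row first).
In row 1, 1 replaces 2 (the leftmost entry greater than 1); 2 is bumped to row 2. In row 2, 2 replaces 3 (the leftmost entry greater than 2); 3 is bumped to row 3. In row 3, 3 replaces 5 (the leftmost entry greater than 3); 5 is bumped to row 4. 5 starts a new row 4. The new tableau is [[1, 4, 6], [2], [3], [5]].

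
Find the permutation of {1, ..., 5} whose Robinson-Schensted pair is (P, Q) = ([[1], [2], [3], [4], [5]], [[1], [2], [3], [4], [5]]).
5 4 3 2 1

Reverse the RSK construction: for i from n down to 1, find the cell of Q containing i, remove the entry at that cell from P, and reverse-bump it up through P; the value ejected from row 1 is w(i).

Step i=5: Q has 5 at row 5, column 1; remove 5 from row 5 of P and reverse-bump: 5 enters row 4 and ejects 4; 4 enters row 3 and ejects 3; 3 enters row 2 and ejects 2; 2 enters row 1 and ejects 1. So w(5) = 1. P is now [[2], [3], [4], [5]].
Step i=4: Q has 4 at row 4, column 1; remove 5 from row 4 of P and reverse-bump: 5 enters row 3 and ejects 4; 4 enters row 2 and ejects 3; 3 enters row 1 and ejects 2. So w(4) = 2. P is now [[3], [4], [5]].
Step i=3: Q has 3 at row 3, column 1; remove 5 from row 3 of P and reverse-bump: 5 enters row 2 and ejects 4; 4 enters row 1 and ejects 3. So w(3) = 3. P is now [[4], [5]].
Step i=2: Q has 2 at row 2, column 1; remove 5 from row 2 of P and reverse-bump: 5 enters row 1 and ejects 4. So w(2) = 4. P is now [[5]].
Step i=1: Q has 1 at row 1, column 1; remove that cell from P, ejecting 5. So w(1) = 5. P is now [].

So w = 5 4 3 2 1.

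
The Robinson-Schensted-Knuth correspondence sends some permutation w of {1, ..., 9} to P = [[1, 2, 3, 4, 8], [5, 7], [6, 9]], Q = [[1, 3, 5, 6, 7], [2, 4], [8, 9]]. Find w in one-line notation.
6 1 9 2 5 7 8 3 4

Reverse RSK: for i = n, n-1, ..., 1, locate i in Q, remove the corresponding corner cell from P, and reverse-bump its entry up through P; the value ejected from row 1 is w(i).

So w = 6 1 9 2 5 7 8 3 4.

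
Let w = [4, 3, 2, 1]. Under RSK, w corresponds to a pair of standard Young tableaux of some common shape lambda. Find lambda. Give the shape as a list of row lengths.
Row-insert each entry into an empty tableau.

After inserting 4: P = [[4]].
After inserting 3: P = [[3], [4]].
After inserting 2: P = [[2], [3], [4]].
After inserting 1: P = [[1], [2], [3], [4]].

The final insertion tableau P = [[1], [2], [3], [4]] has shape [1, 1, 1, 1].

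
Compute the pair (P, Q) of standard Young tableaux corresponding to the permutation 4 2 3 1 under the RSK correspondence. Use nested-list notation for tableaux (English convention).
P = [[1, 3], [2], [4]], Q = [[1, 3], [2], [4]]

Insert each entry of the permutation into P by Schensted row insertion, recording in Q the position of each new cell.

Insert 4: appended to row 1. P = [[4]].
Insert 2: 2 bumps 4 from row 1; 4 starts row 2. P = [[2], [4]].
Insert 3: appended to row 1. P = [[2, 3], [4]].
Insert 1: 1 bumps 2 from row 1; 2 bumps 4 from row 2; 4 starts row 3. P = [[1, 3], [2], [4]].

So P = [[1, 3], [2], [4]], Q = [[1, 3], [2], [4]].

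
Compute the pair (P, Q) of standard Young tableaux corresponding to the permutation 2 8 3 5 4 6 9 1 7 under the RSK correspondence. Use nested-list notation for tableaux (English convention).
Insert each entry of the permutation into P by Schensted row insertion, recording in Q the position of each new cell.

After inserting 2: P = [[2]].
After inserting 8: P = [[2, 8]].
After inserting 3: P = [[2, 3], [8]].
After inserting 5: P = [[2, 3, 5], [8]].
After inserting 4: P = [[2, 3, 4], [5], [8]].
After inserting 6: P = [[2, 3, 4, 6], [5], [8]].
After inserting 9: P = [[2, 3, 4, 6, 9], [5], [8]].
After inserting 1: P = [[1, 3, 4, 6, 9], [2], [5], [8]].
After inserting 7: P = [[1, 3, 4, 6, 7], [2, 9], [5], [8]].

So P = [[1, 3, 4, 6, 7], [2, 9], [5], [8]], Q = [[1, 2, 4, 6, 7], [3, 9], [5], [8]].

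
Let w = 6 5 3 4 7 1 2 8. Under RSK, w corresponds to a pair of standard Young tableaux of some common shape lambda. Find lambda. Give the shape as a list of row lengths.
[4, 2, 1, 1]

Row-insert each entry into an empty tableau.

After inserting 6: P = [[6]].
After inserting 5: P = [[5], [6]].
After inserting 3: P = [[3], [5], [6]].
After inserting 4: P = [[3, 4], [5], [6]].
After inserting 7: P = [[3, 4, 7], [5], [6]].
After inserting 1: P = [[1, 4, 7], [3], [5], [6]].
After inserting 2: P = [[1, 2, 7], [3, 4], [5], [6]].
After inserting 8: P = [[1, 2, 7, 8], [3, 4], [5], [6]].

The final insertion tableau P = [[1, 2, 7, 8], [3, 4], [5], [6]] has shape [4, 2, 1, 1].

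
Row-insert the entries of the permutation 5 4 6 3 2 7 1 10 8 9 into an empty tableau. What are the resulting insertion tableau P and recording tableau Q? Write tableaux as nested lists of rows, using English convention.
P = [[1, 6, 7, 8, 9], [2, 10], [3], [4], [5]], Q = [[1, 3, 6, 8, 10], [2, 9], [4], [5], [7]]

Insert each entry of the permutation into P by Schensted row insertion, recording in Q the position of each new cell.

Insert 5: appended to row 1. P = [[5]], Q = [[1]].
Insert 4: 4 bumps 5 from row 1; 5 starts row 2. P = [[4], [5]], Q = [[1], [2]].
Insert 6: appended to row 1. P = [[4, 6], [5]], Q = [[1, 3], [2]].
Insert 3: 3 bumps 4 from row 1; 4 bumps 5 from row 2; 5 starts row 3. P = [[3, 6], [4], [5]], Q = [[1, 3], [2], [4]].
Insert 2: 2 bumps 3 from row 1; 3 bumps 4 from row 2; 4 bumps 5 from row 3; 5 starts row 4. P = [[2, 6], [3], [4], [5]], Q = [[1, 3], [2], [4], [5]].
Insert 7: appended to row 1. P = [[2, 6, 7], [3], [4], [5]], Q = [[1, 3, 6], [2], [4], [5]].
Insert 1: 1 bumps 2 from row 1; 2 bumps 3 from row 2; 3 bumps 4 from row 3; 4 bumps 5 from row 4; 5 starts row 5. P = [[1, 6, 7], [2], [3], [4], [5]], Q = [[1, 3, 6], [2], [4], [5], [7]].
Insert 10: appended to row 1. P = [[1, 6, 7, 10], [2], [3], [4], [5]], Q = [[1, 3, 6, 8], [2], [4], [5], [7]].
Insert 8: 8 bumps 10 from row 1; 10 appends to row 2. P = [[1, 6, 7, 8], [2, 10], [3], [4], [5]], Q = [[1, 3, 6, 8], [2, 9], [4], [5], [7]].
Insert 9: appended to row 1. P = [[1, 6, 7, 8, 9], [2, 10], [3], [4], [5]], Q = [[1, 3, 6, 8, 10], [2, 9], [4], [5], [7]].

So P = [[1, 6, 7, 8, 9], [2, 10], [3], [4], [5]], Q = [[1, 3, 6, 8, 10], [2, 9], [4], [5], [7]].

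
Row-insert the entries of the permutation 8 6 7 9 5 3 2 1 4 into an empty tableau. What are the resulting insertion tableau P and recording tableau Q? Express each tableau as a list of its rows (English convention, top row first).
Insert each entry of the permutation into P by Schensted row insertion, recording in Q the position of each new cell.

Insert 8: appended to row 1. P = [[8]], Q = [[1]].
Insert 6: 6 bumps 8 from row 1; 8 starts row 2. P = [[6], [8]], Q = [[1], [2]].
Insert 7: appended to row 1. P = [[6, 7], [8]], Q = [[1, 3], [2]].
Insert 9: appended to row 1. P = [[6, 7, 9], [8]], Q = [[1, 3, 4], [2]].
Insert 5: 5 bumps 6 from row 1; 6 bumps 8 from row 2; 8 starts row 3. P = [[5, 7, 9], [6], [8]], Q = [[1, 3, 4], [2], [5]].
Insert 3: 3 bumps 5 from row 1; 5 bumps 6 from row 2; 6 bumps 8 from row 3; 8 starts row 4. P = [[3, 7, 9], [5], [6], [8]], Q = [[1, 3, 4], [2], [5], [6]].
Insert 2: 2 bumps 3 from row 1; 3 bumps 5 from row 2; 5 bumps 6 from row 3; 6 bumps 8 from row 4; 8 starts row 5. P = [[2, 7, 9], [3], [5], [6], [8]], Q = [[1, 3, 4], [2], [5], [6], [7]].
Insert 1: 1 bumps 2 from row 1; 2 bumps 3 from row 2; 3 bumps 5 from row 3; 5 bumps 6 from row 4; 6 bumps 8 from row 5; 8 starts row 6. P = [[1, 7, 9], [2], [3], [5], [6], [8]], Q = [[1, 3, 4], [2], [5], [6], [7], [8]].
Insert 4: 4 bumps 7 from row 1; 7 appends to row 2. P = [[1, 4, 9], [2, 7], [3], [5], [6], [8]], Q = [[1, 3, 4], [2, 9], [5], [6], [7], [8]].

So P = [[1, 4, 9], [2, 7], [3], [5], [6], [8]], Q = [[1, 3, 4], [2, 9], [5], [6], [7], [8]].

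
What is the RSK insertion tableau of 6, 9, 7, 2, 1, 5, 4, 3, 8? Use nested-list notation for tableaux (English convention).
Insert 6: appended to row 1. P = [[6]].
Insert 9: appended to row 1. P = [[6, 9]].
Insert 7: 7 bumps 9 from row 1; 9 starts row 2. P = [[6, 7], [9]].
Insert 2: 2 bumps 6 from row 1; 6 bumps 9 from row 2; 9 starts row 3. P = [[2, 7], [6], [9]].
Insert 1: 1 bumps 2 from row 1; 2 bumps 6 from row 2; 6 bumps 9 from row 3; 9 starts row 4. P = [[1, 7], [2], [6], [9]].
Insert 5: 5 bumps 7 from row 1; 7 appends to row 2. P = [[1, 5], [2, 7], [6], [9]].
Insert 4: 4 bumps 5 from row 1; 5 bumps 7 from row 2; 7 appends to row 3. P = [[1, 4], [2, 5], [6, 7], [9]].
Insert 3: 3 bumps 4 from row 1; 4 bumps 5 from row 2; 5 bumps 6 from row 3; 6 bumps 9 from row 4; 9 starts row 5. P = [[1, 3], [2, 4], [5, 7], [6], [9]].
Insert 8: appended to row 1. P = [[1, 3, 8], [2, 4], [5, 7], [6], [9]].

So P = [[1, 3, 8], [2, 4], [5, 7], [6], [9]].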